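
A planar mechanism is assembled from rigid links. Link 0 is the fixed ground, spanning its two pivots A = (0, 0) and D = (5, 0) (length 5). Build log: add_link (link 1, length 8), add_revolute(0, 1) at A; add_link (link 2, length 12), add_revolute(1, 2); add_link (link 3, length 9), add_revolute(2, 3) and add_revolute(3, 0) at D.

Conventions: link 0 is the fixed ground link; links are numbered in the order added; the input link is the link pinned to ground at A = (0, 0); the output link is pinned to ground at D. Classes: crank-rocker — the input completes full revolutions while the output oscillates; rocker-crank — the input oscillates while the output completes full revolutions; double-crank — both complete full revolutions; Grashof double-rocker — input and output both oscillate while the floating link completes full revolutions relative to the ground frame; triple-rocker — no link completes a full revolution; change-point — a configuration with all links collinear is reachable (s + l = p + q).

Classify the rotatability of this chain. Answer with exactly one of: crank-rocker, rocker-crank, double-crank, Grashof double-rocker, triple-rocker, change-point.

lengths: ground=5, input=8, coupler=12, output=9
sorted: s=5 (shortest), l=12 (longest), p+q=17
s + l = 17 vs p + q = 17
s + l = p + q → change-point (collinear configuration reachable)

change-point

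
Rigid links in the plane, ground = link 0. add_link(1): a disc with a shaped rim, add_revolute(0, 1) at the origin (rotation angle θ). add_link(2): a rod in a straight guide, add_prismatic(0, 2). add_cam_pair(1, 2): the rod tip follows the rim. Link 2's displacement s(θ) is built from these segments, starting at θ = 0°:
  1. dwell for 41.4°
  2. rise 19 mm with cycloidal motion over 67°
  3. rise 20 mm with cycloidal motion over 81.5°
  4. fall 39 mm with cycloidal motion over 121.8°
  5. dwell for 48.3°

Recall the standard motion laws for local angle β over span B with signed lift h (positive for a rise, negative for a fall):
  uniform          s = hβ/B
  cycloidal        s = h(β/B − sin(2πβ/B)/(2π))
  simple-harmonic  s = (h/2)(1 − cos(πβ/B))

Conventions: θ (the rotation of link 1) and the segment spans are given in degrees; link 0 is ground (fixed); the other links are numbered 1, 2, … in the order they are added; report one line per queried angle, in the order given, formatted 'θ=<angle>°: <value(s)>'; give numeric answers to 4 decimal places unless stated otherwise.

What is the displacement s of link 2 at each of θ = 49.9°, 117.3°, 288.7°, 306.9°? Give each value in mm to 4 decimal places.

segment 1 (0° to 41.4°, dwell): s unchanged at 0.0000
θ = 49.9° falls in segment 2 (41.4° to 108.4°, cycloidal, h = 19): β = 49.9 − 41.4 = 8.5°, B = 67°; Δs = 19·(0.1269 − sin(2π·0.1269)/(2π)) = 0.2473; s = 0.0000 + 0.2473 = 0.2473
segment 2 (41.4° to 108.4°, cycloidal, h = 19) is passed completely: s = 0.0000 + (19) = 19.0000
θ = 117.3° falls in segment 3 (108.4° to 189.9°, cycloidal, h = 20): β = 117.3 − 108.4 = 8.9°, B = 81.5°; Δs = 20·(0.1092 − sin(2π·0.1092)/(2π)) = 0.1674; s = 19.0000 + 0.1674 = 19.1674
segment 3 (108.4° to 189.9°, cycloidal, h = 20) is passed completely: s = 19.0000 + (20) = 39.0000
θ = 288.7° falls in segment 4 (189.9° to 311.7°, cycloidal, h = -39): β = 288.7 − 189.9 = 98.8°, B = 121.8°; Δs = -39·(0.8112 − sin(2π·0.8112)/(2π)) = -37.3897; s = 39.0000 − 37.3897 = 1.6103
θ = 306.9° falls in segment 4 (189.9° to 311.7°, cycloidal, h = -39): β = 306.9 − 189.9 = 117°, B = 121.8°; Δs = -39·(0.9606 − sin(2π·0.9606)/(2π)) = -38.9843; s = 39.0000 − 38.9843 = 0.0157

θ=49.9°: 0.2473
θ=117.3°: 19.1674
θ=288.7°: 1.6103
θ=306.9°: 0.0157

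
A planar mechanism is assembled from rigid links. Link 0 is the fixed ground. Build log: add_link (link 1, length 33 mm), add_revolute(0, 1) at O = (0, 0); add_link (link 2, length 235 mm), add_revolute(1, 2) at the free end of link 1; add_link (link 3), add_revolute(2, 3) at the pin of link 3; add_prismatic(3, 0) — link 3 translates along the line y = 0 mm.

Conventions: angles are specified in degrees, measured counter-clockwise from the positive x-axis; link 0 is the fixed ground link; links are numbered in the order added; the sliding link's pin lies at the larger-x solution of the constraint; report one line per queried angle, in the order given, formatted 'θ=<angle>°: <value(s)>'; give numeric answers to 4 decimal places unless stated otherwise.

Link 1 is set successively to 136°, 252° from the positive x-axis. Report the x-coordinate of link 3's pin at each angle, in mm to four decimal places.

geometry: r = 33 mm, L = 235 mm, e = 0 mm
θ=136°: crank pin P = (r cos θ, r sin θ) = (-23.738213, 22.923726)
θ=136°: h = r sin θ − e = 22.923726 − 0 = 22.923726
θ=136°: x = r cos θ + √(L² − h²) = -23.738213 + 233.879248 = 210.141035
θ=252°: crank pin P = (r cos θ, r sin θ) = (-10.197561, -31.384865)
θ=252°: h = r sin θ − e = -31.384865 − 0 = -31.384865
θ=252°: x = r cos θ + √(L² − h²) = -10.197561 + 232.894805 = 222.697244

θ=136°: 210.1410
θ=252°: 222.6972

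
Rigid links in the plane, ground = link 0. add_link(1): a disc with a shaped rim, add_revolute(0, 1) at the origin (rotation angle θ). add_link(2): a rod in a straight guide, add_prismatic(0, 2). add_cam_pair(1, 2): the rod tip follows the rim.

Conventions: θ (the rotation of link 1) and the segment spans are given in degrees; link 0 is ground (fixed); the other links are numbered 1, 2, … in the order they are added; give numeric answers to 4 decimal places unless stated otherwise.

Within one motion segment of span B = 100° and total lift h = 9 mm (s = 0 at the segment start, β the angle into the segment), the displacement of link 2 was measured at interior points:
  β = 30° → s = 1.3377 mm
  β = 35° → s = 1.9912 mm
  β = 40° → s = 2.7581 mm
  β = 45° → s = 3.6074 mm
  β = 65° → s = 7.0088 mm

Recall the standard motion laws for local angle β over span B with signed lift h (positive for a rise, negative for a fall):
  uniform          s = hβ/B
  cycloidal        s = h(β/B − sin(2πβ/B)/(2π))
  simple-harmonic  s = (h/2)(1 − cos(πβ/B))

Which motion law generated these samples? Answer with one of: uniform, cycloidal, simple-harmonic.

candidates at β/B = r: uniform s = h·r (linear in β); cycloidal s = h·(r − sin(2πr)/(2π)); simple-harmonic s = (h/2)(1 − cos(πr))
β=30°: printed 1.3377 | uniform 2.7000, cycloidal 1.3377, simple-harmonic 1.8550
β=35°: printed 1.9912 | uniform 3.1500, cycloidal 1.9912, simple-harmonic 2.4570
β=40°: printed 2.7581 | uniform 3.6000, cycloidal 2.7581, simple-harmonic 3.1094
β=45°: printed 3.6074 | uniform 4.0500, cycloidal 3.6074, simple-harmonic 3.7960
β=65°: printed 7.0088 | uniform 5.8500, cycloidal 7.0088, simple-harmonic 6.5430
only one law matches every sample → cycloidal

cycloidal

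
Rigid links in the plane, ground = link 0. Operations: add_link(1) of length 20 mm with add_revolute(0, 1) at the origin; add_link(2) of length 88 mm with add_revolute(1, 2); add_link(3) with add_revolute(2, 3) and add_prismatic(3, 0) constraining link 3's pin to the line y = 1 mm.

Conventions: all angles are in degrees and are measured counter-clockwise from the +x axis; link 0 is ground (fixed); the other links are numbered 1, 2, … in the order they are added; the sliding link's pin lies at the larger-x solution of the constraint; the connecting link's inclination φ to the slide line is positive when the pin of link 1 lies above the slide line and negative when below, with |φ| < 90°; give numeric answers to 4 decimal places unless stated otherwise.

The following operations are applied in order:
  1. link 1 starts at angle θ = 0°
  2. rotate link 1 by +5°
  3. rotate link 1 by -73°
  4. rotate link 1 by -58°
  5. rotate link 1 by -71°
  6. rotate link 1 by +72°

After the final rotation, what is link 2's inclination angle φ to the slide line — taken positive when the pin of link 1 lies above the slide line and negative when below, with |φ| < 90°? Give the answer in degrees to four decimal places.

geometry: r = 20 mm, L = 88 mm, e = 1 mm; θ starts at 0°
rotate link 1 by +5°: θ ← 0° +5° = 5°
rotate link 1 by -73°: θ ← 5° -73° = -68°
rotate link 1 by -58°: θ ← -68° -58° = -126°
rotate link 1 by -71°: θ ← -126° -71° = -197°
rotate link 1 by +72°: θ ← -197° +72° = -125°
h = r sin θ − e = -16.383041 − 1 = -17.383041
sin φ = h / L = -17.383041 / 88 = -0.19753456
φ = arcsin(-0.19753456) = -11.392823°

-11.3928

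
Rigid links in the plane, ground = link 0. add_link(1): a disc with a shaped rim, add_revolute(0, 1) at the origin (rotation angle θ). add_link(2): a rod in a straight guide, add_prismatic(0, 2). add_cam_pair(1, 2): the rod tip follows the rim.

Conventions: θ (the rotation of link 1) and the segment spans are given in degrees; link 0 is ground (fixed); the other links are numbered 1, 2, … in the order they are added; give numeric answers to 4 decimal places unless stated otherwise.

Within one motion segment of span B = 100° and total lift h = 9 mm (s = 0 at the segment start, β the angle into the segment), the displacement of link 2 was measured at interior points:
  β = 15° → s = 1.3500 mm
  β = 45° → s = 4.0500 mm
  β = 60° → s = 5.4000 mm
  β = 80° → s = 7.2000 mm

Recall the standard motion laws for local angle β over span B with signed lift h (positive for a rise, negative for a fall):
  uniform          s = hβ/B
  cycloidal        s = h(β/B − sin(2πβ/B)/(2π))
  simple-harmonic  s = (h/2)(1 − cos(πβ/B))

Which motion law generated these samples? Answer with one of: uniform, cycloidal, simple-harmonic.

candidates at β/B = r: uniform s = h·r (linear in β); cycloidal s = h·(r − sin(2πr)/(2π)); simple-harmonic s = (h/2)(1 − cos(πr))
β=15°: printed 1.3500 | uniform 1.3500, cycloidal 0.1912, simple-harmonic 0.4905
β=45°: printed 4.0500 | uniform 4.0500, cycloidal 3.6074, simple-harmonic 3.7960
β=60°: printed 5.4000 | uniform 5.4000, cycloidal 6.2419, simple-harmonic 5.8906
β=80°: printed 7.2000 | uniform 7.2000, cycloidal 8.5623, simple-harmonic 8.1406
only one law matches every sample → uniform

uniform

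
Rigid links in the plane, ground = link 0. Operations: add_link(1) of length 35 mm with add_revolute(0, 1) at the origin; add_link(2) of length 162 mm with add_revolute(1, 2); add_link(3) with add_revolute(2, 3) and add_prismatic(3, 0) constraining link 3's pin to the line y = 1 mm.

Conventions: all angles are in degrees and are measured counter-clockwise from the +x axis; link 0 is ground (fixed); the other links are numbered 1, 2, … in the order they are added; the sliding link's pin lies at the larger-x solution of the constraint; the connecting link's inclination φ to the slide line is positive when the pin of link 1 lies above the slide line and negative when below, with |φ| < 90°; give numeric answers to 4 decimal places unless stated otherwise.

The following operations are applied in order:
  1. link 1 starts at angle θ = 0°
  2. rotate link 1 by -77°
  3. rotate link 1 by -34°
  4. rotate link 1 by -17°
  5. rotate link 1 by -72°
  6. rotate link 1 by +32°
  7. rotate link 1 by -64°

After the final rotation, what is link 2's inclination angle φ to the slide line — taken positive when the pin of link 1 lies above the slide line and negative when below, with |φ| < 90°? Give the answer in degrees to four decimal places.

geometry: r = 35 mm, L = 162 mm, e = 1 mm; θ starts at 0°
rotate link 1 by -77°: θ ← 0° -77° = -77°
rotate link 1 by -34°: θ ← -77° -34° = -111°
rotate link 1 by -17°: θ ← -111° -17° = -128°
rotate link 1 by -72°: θ ← -128° -72° = -200°
rotate link 1 by +32°: θ ← -200° +32° = -168°
rotate link 1 by -64°: θ ← -168° -64° = -232°
h = r sin θ − e = 27.580376 − 1 = 26.580376
sin φ = h / L = 26.580376 / 162 = 0.16407640
φ = arcsin(0.16407640) = 9.443585°

9.4436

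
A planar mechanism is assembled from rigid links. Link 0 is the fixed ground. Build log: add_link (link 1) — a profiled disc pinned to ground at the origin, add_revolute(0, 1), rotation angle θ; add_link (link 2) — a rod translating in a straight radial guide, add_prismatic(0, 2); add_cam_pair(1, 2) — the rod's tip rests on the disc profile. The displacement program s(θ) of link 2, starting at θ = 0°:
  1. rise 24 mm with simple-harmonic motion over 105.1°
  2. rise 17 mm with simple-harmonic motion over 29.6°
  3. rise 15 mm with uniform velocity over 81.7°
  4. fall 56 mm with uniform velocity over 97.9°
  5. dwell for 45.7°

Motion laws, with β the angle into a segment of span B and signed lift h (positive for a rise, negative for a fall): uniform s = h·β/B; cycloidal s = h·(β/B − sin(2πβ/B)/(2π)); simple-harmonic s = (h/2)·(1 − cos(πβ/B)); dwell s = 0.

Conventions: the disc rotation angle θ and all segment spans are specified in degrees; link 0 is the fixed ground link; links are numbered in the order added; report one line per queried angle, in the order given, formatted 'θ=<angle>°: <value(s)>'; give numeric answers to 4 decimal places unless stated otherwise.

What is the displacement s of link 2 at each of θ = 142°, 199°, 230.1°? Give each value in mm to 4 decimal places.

seg 1 [0°–105.1°] simple-harmonic, h=24: full span → s += 24 → s = 24.0000
seg 2 [105.1°–134.7°] simple-harmonic, h=17: full span → s += 17 → s = 41.0000
seg 3 [134.7°–216.4°] uniform, h=15: θ=142° here. β=7.3, B=81.7. 15·7.3/81.7 = 1.3403 → s = 42.3403
seg 3 [134.7°–216.4°] uniform, h=15: θ=199° here. β=64.3, B=81.7. 15·64.3/81.7 = 11.8054 → s = 52.8054
seg 3 [134.7°–216.4°] uniform, h=15: full span → s += 15 → s = 56.0000
seg 4 [216.4°–314.3°] uniform, h=-56: θ=230.1° here. β=13.7, B=97.9. -56·13.7/97.9 = -7.8366 → s = 48.1634

θ=142°: 42.3403
θ=199°: 52.8054
θ=230.1°: 48.1634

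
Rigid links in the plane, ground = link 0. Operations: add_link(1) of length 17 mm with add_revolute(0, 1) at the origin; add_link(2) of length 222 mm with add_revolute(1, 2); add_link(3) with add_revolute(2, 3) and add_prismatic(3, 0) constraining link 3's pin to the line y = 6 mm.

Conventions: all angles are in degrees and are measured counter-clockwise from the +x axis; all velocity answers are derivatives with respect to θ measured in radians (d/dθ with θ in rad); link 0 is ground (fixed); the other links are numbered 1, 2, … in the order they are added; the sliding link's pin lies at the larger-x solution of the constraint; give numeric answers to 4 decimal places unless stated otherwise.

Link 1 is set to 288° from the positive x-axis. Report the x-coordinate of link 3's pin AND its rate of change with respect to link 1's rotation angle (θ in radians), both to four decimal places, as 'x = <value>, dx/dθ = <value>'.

geometry: r = 17 mm, L = 222 mm, e = 6 mm
crank pin P = (r cos θ, r sin θ) = (5.253289, -16.167961)
h = r sin θ − e = -16.167961 − 6 = -22.167961
x = r cos θ + √(L² − h²) = 5.253289 + 220.890429 = 226.143718
dx/dθ = −r sin θ − h·r cos θ/√(L² − h²) (θ in radians; h = -22.167961) = 16.695167

x = 226.1437, dx/dθ = 16.6952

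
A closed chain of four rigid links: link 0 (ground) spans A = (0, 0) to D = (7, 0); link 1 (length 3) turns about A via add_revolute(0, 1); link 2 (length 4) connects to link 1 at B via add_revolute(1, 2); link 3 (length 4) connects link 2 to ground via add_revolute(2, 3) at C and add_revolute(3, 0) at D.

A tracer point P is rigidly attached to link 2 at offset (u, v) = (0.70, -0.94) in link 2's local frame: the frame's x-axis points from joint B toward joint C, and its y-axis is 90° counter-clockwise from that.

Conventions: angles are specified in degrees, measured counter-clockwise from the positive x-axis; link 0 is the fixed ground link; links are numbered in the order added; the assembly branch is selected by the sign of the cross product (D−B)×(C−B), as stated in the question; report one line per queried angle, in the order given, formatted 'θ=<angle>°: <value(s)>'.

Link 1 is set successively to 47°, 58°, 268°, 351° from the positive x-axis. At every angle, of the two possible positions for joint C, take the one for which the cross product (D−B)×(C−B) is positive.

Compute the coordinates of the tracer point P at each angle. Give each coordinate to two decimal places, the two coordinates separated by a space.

A=(0,0), D=(7.00,0)
θ=47°: B = A + 3.00·(cos47°, sin47°) = (2.0460, 2.1941)
θ=47°: |BD| = 5.4181
θ=47°: circle(B,4.00) ∩ circle(D,4.00): a=2.7091, h=2.9430
θ=47°:   candidates: C₊=(5.7147,3.7879) cross=15.945; C₋=(3.3313,-1.5938) cross=-15.945
θ=47°:   branch + wants cross > 0 → take C=(5.7147,3.7879) (cross=15.945)
θ=47°: ex = (C−B)/|BC| = (0.9172,0.3985); ey = (-0.3985,0.9172)
θ=47°: P = B + 0.70·ex + -0.94·ey = (3.0626,1.6108)
θ=58°: B = A + 3.00·(cos58°, sin58°) = (1.5898, 2.5441)
θ=58°: |BD| = 5.9786
θ=58°: circle(B,4.00) ∩ circle(D,4.00): a=2.9893, h=2.6578
θ=58°:   candidates: C₊=(5.4259,3.6773) cross=15.890; C₋=(3.1638,-1.1331) cross=-15.890
θ=58°:   branch + wants cross > 0 → take C=(5.4259,3.6773) (cross=15.890)
θ=58°: ex = (C−B)/|BC| = (0.9590,0.2833); ey = (-0.2833,0.9590)
θ=58°: P = B + 0.70·ex + -0.94·ey = (2.5274,1.8409)
θ=268°: B = A + 3.00·(cos268°, sin268°) = (-0.1047, -2.9982)
θ=268°: |BD| = 7.7114
θ=268°: circle(B,4.00) ∩ circle(D,4.00): a=3.8557, h=1.0647
θ=268°:   candidates: C₊=(3.0337,-0.5182) cross=8.210; C₋=(3.8616,-2.4800) cross=-8.210
θ=268°:   branch + wants cross > 0 → take C=(3.0337,-0.5182) (cross=8.210)
θ=268°: ex = (C−B)/|BC| = (0.7846,0.6200); ey = (-0.6200,0.7846)
θ=268°: P = B + 0.70·ex + -0.94·ey = (1.0273,-3.3017)
θ=351°: B = A + 3.00·(cos351°, sin351°) = (2.9631, -0.4693)
θ=351°: |BD| = 4.0641
θ=351°: circle(B,4.00) ∩ circle(D,4.00): a=2.0321, h=3.4454
θ=351°:   candidates: C₊=(4.5837,3.1877) cross=14.002; C₋=(5.3794,-3.6570) cross=-14.002
θ=351°:   branch + wants cross > 0 → take C=(4.5837,3.1877) (cross=14.002)
θ=351°: ex = (C−B)/|BC| = (0.4052,0.9142); ey = (-0.9142,0.4052)
θ=351°: P = B + 0.70·ex + -0.94·ey = (4.1061,-0.2102)

θ=47°: 3.06 1.61
θ=58°: 2.53 1.84
θ=268°: 1.03 -3.30
θ=351°: 4.11 -0.21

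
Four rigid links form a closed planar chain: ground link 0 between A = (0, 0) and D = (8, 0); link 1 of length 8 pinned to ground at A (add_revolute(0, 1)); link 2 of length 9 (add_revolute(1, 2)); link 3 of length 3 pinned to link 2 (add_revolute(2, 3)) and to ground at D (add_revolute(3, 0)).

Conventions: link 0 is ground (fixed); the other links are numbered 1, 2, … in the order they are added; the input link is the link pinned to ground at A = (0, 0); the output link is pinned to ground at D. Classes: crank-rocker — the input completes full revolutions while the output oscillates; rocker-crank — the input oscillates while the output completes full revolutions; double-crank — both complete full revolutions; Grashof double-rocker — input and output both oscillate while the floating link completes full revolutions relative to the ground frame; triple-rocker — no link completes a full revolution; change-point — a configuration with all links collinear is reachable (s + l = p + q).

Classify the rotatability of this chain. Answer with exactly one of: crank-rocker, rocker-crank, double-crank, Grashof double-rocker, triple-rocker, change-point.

lengths: ground=8, input=8, coupler=9, output=3
sorted: s=3 (shortest), l=9 (longest), p+q=16
s + l = 12 vs p + q = 16
s + l < p + q (Grashof) with shortest = output link → rocker-crank

rocker-crank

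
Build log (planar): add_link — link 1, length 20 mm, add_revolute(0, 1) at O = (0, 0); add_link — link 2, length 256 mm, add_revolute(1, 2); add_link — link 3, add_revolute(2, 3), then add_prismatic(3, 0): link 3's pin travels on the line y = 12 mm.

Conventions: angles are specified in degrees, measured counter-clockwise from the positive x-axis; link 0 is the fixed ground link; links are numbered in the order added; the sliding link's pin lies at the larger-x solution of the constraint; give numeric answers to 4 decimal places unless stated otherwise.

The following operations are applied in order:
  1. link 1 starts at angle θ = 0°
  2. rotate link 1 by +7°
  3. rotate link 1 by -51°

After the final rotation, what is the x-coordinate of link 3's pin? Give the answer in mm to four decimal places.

geometry: r = 20 mm, L = 256 mm, e = 12 mm; θ starts at 0°
rotate link 1 by +7°: θ ← 0° +7° = 7°
rotate link 1 by -51°: θ ← 7° -51° = -44°
crank pin P = (r cos θ, r sin θ) = (14.386796, -13.893167)
h = r sin θ − e = -13.893167 − 12 = -25.893167
x = r cos θ + √(L² − h²) = 14.386796 + 254.687149 = 269.073945

269.0739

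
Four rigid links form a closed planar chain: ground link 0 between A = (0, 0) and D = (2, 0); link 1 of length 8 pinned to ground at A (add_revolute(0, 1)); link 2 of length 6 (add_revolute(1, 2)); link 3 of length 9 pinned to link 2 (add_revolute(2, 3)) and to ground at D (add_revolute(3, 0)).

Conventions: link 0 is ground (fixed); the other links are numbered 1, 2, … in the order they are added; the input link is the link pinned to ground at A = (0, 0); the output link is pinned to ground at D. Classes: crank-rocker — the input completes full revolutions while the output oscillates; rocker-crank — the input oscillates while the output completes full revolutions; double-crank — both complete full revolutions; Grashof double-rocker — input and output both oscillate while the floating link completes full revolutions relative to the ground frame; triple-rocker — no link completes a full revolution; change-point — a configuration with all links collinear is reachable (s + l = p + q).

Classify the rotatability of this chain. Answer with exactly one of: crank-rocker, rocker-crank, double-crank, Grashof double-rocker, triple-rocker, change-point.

lengths: ground=2, input=8, coupler=6, output=9
sorted: s=2 (shortest), l=9 (longest), p+q=14
s + l = 11 vs p + q = 14
s + l < p + q (Grashof) with shortest = ground link → double-crank

double-crank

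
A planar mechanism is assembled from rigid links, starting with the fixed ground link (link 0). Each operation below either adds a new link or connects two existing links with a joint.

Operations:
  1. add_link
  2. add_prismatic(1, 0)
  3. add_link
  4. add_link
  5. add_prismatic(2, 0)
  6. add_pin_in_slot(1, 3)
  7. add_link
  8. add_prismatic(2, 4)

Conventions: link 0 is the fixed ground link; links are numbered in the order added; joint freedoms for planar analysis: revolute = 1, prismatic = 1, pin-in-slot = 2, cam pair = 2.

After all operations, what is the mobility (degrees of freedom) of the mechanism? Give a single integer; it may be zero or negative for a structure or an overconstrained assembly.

link 0 = ground. State L|J1|J2 = 1|0|0
+link1  2|0|0
P(1,0) f=1→J1  2|1|0
+link2  3|1|0
+link3  4|1|0
P(2,0) f=1→J1  4|2|0
PS(1,3) f=2→J2  4|2|1
+link4  5|2|1
P(2,4) f=1→J1  5|3|1
M = 3(5−1)−2·3−1 = 12−6−1 = 5

M = 5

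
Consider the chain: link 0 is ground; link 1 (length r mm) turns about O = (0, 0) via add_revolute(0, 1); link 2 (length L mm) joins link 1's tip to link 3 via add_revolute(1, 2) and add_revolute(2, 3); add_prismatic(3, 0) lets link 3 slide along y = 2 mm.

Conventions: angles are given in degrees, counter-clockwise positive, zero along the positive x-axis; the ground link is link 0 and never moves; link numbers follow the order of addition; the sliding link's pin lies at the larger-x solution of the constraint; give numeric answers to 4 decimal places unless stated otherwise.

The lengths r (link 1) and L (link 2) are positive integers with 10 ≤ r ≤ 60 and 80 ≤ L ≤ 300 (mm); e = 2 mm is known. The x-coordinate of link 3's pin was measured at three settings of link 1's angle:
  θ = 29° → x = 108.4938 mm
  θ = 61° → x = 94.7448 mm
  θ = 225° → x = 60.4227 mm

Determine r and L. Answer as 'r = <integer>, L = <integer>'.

constraint per measurement: (x − r cos θ)² + (r sin θ − e)² = L²
subtracting the θ₁ and θ₂ equations cancels the r² and L² terms:
r = (x₁² − x₂²) / (2[(x₁cos θ₁ + e sin θ₁) − (x₂cos θ₂ + e sin θ₂)]) = 29.0000 → r = 29
L² = (x₁ − r cos θ₁)² + (r sin θ₁ − e)² = 7055.9994 → L = 84.0000 → L = 84
check at θ₃=225°: x = 60.4227 (printed 60.4227) ✓

r = 29, L = 84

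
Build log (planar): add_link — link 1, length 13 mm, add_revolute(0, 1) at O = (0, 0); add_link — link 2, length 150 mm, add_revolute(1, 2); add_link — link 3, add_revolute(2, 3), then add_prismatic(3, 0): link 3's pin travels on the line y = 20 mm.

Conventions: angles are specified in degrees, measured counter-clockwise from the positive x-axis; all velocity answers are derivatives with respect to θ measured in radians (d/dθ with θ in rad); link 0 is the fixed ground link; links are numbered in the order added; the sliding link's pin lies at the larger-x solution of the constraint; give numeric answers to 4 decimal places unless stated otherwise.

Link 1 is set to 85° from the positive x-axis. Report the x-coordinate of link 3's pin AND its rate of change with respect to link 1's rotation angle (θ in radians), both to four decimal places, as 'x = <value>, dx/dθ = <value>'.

geometry: r = 13 mm, L = 150 mm, e = 20 mm
crank pin P = (r cos θ, r sin θ) = (1.133025, 12.950531)
h = r sin θ − e = 12.950531 − 20 = -7.049469
x = r cos θ + √(L² − h²) = 1.133025 + 149.834258 = 150.967283
dx/dθ = −r sin θ − h·r cos θ/√(L² − h²) (θ in radians; h = -7.049469) = -12.897224

x = 150.9673, dx/dθ = -12.8972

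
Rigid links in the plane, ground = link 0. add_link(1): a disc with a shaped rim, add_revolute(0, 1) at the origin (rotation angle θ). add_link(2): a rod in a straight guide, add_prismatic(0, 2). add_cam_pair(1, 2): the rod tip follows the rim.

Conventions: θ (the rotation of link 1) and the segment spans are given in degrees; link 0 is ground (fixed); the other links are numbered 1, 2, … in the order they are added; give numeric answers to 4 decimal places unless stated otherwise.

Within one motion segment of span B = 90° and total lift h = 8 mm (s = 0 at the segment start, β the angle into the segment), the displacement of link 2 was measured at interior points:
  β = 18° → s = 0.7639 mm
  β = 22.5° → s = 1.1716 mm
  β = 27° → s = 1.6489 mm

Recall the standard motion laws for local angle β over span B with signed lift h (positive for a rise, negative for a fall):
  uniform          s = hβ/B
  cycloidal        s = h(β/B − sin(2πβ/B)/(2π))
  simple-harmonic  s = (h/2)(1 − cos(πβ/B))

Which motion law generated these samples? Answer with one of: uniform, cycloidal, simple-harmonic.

candidates at β/B = r: uniform s = h·r (linear in β); cycloidal s = h·(r − sin(2πr)/(2π)); simple-harmonic s = (h/2)(1 − cos(πr))
β=18°: printed 0.7639 | uniform 1.6000, cycloidal 0.3891, simple-harmonic 0.7639
β=22.5°: printed 1.1716 | uniform 2.0000, cycloidal 0.7268, simple-harmonic 1.1716
β=27°: printed 1.6489 | uniform 2.4000, cycloidal 1.1891, simple-harmonic 1.6489
only one law matches every sample → simple-harmonic

simple-harmonic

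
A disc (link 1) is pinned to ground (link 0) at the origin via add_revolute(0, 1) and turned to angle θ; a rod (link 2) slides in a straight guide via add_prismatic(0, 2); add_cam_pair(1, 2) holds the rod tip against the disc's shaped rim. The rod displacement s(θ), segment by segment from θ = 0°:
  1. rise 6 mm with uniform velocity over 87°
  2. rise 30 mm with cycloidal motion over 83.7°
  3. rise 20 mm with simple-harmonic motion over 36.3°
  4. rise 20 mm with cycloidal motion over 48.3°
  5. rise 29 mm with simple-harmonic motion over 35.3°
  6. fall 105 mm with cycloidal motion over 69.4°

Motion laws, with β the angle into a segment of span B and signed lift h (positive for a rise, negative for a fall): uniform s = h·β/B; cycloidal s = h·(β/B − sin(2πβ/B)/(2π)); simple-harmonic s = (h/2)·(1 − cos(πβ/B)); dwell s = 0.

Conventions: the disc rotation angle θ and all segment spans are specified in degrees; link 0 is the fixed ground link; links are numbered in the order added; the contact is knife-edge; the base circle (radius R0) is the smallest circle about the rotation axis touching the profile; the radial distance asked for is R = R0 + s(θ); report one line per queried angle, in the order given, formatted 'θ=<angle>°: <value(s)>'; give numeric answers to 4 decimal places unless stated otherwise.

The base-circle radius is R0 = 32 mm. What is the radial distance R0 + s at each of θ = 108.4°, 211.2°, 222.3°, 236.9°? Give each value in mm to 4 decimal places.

segment 1 (0° to 87°, uniform, h = 6) is passed completely: s = 0.0000 + (6) = 6.0000
θ = 108.4° falls in segment 2 (87° to 170.7°, cycloidal, h = 30): β = 108.4 − 87 = 21.4°, B = 83.7°; Δs = 30·(0.2557 − sin(2π·0.2557)/(2π)) = 2.8986; s = 6.0000 + 2.8986 = 8.8986
segment 2 (87° to 170.7°, cycloidal, h = 30) is passed completely: s = 6.0000 + (30) = 36.0000
segment 3 (170.7° to 207°, simple-harmonic, h = 20) is passed completely: s = 36.0000 + (20) = 56.0000
θ = 211.2° falls in segment 4 (207° to 255.3°, cycloidal, h = 20): β = 211.2 − 207 = 4.2°, B = 48.3°; Δs = 20·(0.0870 − sin(2π·0.0870)/(2π)) = 0.0852; s = 56.0000 + 0.0852 = 56.0852
θ = 222.3° falls in segment 4 (207° to 255.3°, cycloidal, h = 20): β = 222.3 − 207 = 15.3°, B = 48.3°; Δs = 20·(0.3168 − sin(2π·0.3168)/(2π)) = 3.4283; s = 56.0000 + 3.4283 = 59.4283
θ = 236.9° falls in segment 4 (207° to 255.3°, cycloidal, h = 20): β = 236.9 − 207 = 29.9°, B = 48.3°; Δs = 20·(0.6190 − sin(2π·0.6190)/(2π)) = 14.5460; s = 56.0000 + 14.5460 = 70.5460
θ=108.4°: R = R0 + s = 32 + 8.8986 = 40.8986
θ=211.2°: R = R0 + s = 32 + 56.0852 = 88.0852
θ=222.3°: R = R0 + s = 32 + 59.4283 = 91.4283
θ=236.9°: R = R0 + s = 32 + 70.5460 = 102.5460

θ=108.4°: 40.8986
θ=211.2°: 88.0852
θ=222.3°: 91.4283
θ=236.9°: 102.5460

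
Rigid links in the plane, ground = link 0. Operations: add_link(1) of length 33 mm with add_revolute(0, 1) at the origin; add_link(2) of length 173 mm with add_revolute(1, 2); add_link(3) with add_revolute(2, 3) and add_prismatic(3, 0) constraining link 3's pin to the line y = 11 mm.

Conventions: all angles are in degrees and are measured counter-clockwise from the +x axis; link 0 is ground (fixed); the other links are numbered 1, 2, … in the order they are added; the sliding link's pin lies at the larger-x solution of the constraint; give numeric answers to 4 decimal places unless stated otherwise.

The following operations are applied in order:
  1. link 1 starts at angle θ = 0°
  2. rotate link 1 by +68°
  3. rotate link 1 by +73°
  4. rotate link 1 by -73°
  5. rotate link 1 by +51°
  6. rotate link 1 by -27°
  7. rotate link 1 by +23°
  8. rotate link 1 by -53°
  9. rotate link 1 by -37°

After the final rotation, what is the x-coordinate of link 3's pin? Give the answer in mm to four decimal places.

geometry: r = 33 mm, L = 173 mm, e = 11 mm; θ starts at 0°
rotate link 1 by +68°: θ ← 0° +68° = 68°
rotate link 1 by +73°: θ ← 68° +73° = 141°
rotate link 1 by -73°: θ ← 141° -73° = 68°
rotate link 1 by +51°: θ ← 68° +51° = 119°
rotate link 1 by -27°: θ ← 119° -27° = 92°
rotate link 1 by +23°: θ ← 92° +23° = 115°
rotate link 1 by -53°: θ ← 115° -53° = 62°
rotate link 1 by -37°: θ ← 62° -37° = 25°
crank pin P = (r cos θ, r sin θ) = (29.908157, 13.946403)
h = r sin θ − e = 13.946403 − 11 = 2.946403
x = r cos θ + √(L² − h²) = 29.908157 + 172.974908 = 202.883065

202.8831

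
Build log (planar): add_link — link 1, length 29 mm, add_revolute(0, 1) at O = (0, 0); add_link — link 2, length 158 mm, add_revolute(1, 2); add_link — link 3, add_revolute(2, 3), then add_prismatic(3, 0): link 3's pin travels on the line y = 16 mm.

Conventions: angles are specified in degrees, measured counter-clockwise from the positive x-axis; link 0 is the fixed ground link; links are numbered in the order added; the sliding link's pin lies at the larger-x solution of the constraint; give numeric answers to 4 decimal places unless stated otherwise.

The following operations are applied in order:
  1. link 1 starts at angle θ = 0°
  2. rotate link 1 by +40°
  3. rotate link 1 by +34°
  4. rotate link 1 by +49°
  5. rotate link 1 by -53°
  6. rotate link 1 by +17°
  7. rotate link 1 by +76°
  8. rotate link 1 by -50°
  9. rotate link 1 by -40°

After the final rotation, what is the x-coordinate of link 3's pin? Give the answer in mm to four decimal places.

geometry: r = 29 mm, L = 158 mm, e = 16 mm; θ starts at 0°
rotate link 1 by +40°: θ ← 0° +40° = 40°
rotate link 1 by +34°: θ ← 40° +34° = 74°
rotate link 1 by +49°: θ ← 74° +49° = 123°
rotate link 1 by -53°: θ ← 123° -53° = 70°
rotate link 1 by +17°: θ ← 70° +17° = 87°
rotate link 1 by +76°: θ ← 87° +76° = 163°
rotate link 1 by -50°: θ ← 163° -50° = 113°
rotate link 1 by -40°: θ ← 113° -40° = 73°
crank pin P = (r cos θ, r sin θ) = (8.478779, 27.732838)
h = r sin θ − e = 27.732838 − 16 = 11.732838
x = r cos θ + √(L² − h²) = 8.478779 + 157.563767 = 166.042546

166.0425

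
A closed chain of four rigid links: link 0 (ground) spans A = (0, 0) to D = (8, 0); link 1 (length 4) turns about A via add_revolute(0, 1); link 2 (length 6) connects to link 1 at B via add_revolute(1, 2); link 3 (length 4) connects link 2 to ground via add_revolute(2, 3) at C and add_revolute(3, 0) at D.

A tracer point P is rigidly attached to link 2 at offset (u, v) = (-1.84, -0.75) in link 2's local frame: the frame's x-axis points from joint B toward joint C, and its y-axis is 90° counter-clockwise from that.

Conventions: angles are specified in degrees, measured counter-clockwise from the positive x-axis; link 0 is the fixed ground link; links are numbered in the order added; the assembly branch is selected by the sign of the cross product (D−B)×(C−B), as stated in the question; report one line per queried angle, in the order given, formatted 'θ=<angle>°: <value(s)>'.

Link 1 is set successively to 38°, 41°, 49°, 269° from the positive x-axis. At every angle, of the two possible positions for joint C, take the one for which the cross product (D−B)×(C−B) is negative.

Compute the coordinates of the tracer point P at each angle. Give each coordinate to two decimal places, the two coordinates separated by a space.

A=(0,0), D=(8.00,0)
θ=38°: B = A + 4.00·(cos38°, sin38°) = (3.1520, 2.4626)
θ=38°: |BD| = 5.4376
θ=38°: circle(B,6.00) ∩ circle(D,4.00): a=4.5578, h=3.9021
θ=38°:   candidates: C₊=(8.9829,3.8774) cross=21.218; C₋=(5.4484,-3.0805) cross=-21.218
θ=38°:   branch - wants cross < 0 → take C=(5.4484,-3.0805) (cross=-21.218)
θ=38°: ex = (C−B)/|BC| = (0.3827,-0.9239); ey = (0.9239,0.3827)
θ=38°: P = B + -1.84·ex + -0.75·ey = (1.7549,3.8755)
θ=41°: B = A + 4.00·(cos41°, sin41°) = (3.0188, 2.6242)
θ=41°: |BD| = 5.6301
θ=41°: circle(B,6.00) ∩ circle(D,4.00): a=4.5912, h=3.8627
θ=41°:   candidates: C₊=(8.8813,3.9017) cross=21.748; C₋=(5.2804,-2.9332) cross=-21.748
θ=41°:   branch - wants cross < 0 → take C=(5.2804,-2.9332) (cross=-21.748)
θ=41°: ex = (C−B)/|BC| = (0.3769,-0.9262); ey = (0.9262,0.3769)
θ=41°: P = B + -1.84·ex + -0.75·ey = (1.6306,4.0458)
θ=49°: B = A + 4.00·(cos49°, sin49°) = (2.6242, 3.0188)
θ=49°: |BD| = 6.1654
θ=49°: circle(B,6.00) ∩ circle(D,4.00): a=4.7047, h=3.7237
θ=49°:   candidates: C₊=(8.5496,3.9621) cross=22.958; C₋=(4.9030,-2.5316) cross=-22.958
θ=49°:   branch - wants cross < 0 → take C=(4.9030,-2.5316) (cross=-22.958)
θ=49°: ex = (C−B)/|BC| = (0.3798,-0.9251); ey = (0.9251,0.3798)
θ=49°: P = B + -1.84·ex + -0.75·ey = (1.2316,4.4361)
θ=269°: B = A + 4.00·(cos269°, sin269°) = (-0.0698, -3.9994)
θ=269°: |BD| = 9.0065
θ=269°: circle(B,6.00) ∩ circle(D,4.00): a=5.6136, h=2.1185
θ=269°:   candidates: C₊=(4.0192,0.3915) cross=19.080; C₋=(5.9007,-3.4048) cross=-19.080
θ=269°:   branch - wants cross < 0 → take C=(5.9007,-3.4048) (cross=-19.080)
θ=269°: ex = (C−B)/|BC| = (0.9951,0.0991); ey = (-0.0991,0.9951)
θ=269°: P = B + -1.84·ex + -0.75·ey = (-1.8264,-4.9280)

θ=38°: 1.75 3.88
θ=41°: 1.63 4.05
θ=49°: 1.23 4.44
θ=269°: -1.83 -4.93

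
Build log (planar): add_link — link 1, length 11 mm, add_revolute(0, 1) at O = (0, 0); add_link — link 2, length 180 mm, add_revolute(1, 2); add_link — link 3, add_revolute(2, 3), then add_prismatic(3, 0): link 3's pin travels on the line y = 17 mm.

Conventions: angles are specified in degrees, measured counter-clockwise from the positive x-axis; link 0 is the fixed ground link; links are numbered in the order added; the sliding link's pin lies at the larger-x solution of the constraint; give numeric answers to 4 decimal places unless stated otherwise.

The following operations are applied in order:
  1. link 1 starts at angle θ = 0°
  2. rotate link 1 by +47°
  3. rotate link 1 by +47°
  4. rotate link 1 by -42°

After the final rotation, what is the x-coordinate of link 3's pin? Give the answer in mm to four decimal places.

geometry: r = 11 mm, L = 180 mm, e = 17 mm; θ starts at 0°
rotate link 1 by +47°: θ ← 0° +47° = 47°
rotate link 1 by +47°: θ ← 47° +47° = 94°
rotate link 1 by -42°: θ ← 94° -42° = 52°
crank pin P = (r cos θ, r sin θ) = (6.772276, 8.668118)
h = r sin θ − e = 8.668118 − 17 = -8.331882
x = r cos θ + √(L² − h²) = 6.772276 + 179.807063 = 186.579339

186.5793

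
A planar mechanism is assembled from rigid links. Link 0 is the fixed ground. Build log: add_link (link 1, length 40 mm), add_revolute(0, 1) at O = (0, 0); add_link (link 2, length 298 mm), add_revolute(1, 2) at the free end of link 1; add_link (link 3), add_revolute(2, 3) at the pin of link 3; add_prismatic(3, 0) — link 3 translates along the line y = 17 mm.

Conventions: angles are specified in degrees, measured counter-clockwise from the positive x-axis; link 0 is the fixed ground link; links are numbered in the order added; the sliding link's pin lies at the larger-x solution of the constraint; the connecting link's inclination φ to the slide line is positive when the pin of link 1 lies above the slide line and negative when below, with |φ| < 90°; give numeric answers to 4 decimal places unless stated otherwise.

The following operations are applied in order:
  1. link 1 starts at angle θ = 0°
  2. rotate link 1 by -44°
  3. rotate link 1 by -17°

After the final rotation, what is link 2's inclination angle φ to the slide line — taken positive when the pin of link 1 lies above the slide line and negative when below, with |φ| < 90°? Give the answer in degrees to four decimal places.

geometry: r = 40 mm, L = 298 mm, e = 17 mm; θ starts at 0°
rotate link 1 by -44°: θ ← 0° -44° = -44°
rotate link 1 by -17°: θ ← -44° -17° = -61°
h = r sin θ − e = -34.984788 − 17 = -51.984788
sin φ = h / L = -51.984788 / 298 = -0.17444560
φ = arcsin(-0.17444560) = -10.046397°

-10.0464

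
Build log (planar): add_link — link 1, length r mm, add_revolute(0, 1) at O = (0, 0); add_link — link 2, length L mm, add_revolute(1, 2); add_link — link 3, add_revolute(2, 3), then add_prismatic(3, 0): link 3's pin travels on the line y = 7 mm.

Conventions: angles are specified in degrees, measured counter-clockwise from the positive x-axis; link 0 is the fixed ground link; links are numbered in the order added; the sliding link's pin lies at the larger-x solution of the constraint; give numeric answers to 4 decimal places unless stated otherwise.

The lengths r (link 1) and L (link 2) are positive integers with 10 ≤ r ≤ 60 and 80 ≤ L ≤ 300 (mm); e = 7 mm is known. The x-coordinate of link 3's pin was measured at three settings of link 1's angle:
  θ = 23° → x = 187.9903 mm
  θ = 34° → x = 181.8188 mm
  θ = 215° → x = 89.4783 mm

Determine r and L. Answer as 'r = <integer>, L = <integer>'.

constraint per measurement: (x − r cos θ)² + (r sin θ − e)² = L²
subtracting the θ₁ and θ₂ equations cancels the r² and L² terms:
r = (x₁² − x₂²) / (2[(x₁cos θ₁ + e sin θ₁) − (x₂cos θ₂ + e sin θ₂)]) = 54.0001 → r = 54
L² = (x₁ − r cos θ₁)² + (r sin θ₁ − e)² = 19320.9939 → L = 139.0000 → L = 139
check at θ₃=215°: x = 89.4783 (printed 89.4783) ✓

r = 54, L = 139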